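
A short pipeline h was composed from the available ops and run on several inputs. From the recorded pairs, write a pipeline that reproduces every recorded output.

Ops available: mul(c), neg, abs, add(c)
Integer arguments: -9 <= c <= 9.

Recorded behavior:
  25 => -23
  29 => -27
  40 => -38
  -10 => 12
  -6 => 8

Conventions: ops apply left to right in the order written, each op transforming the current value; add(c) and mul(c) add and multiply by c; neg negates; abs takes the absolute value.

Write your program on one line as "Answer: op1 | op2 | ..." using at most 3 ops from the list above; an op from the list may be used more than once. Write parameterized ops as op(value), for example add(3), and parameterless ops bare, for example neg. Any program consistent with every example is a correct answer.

neg | add(2)

Check, running the answer program on each example:
  25 -> -25 -> -23
  29 -> -29 -> -27
  40 -> -40 -> -38
  -10 -> 10 -> 12
  -6 -> 6 -> 8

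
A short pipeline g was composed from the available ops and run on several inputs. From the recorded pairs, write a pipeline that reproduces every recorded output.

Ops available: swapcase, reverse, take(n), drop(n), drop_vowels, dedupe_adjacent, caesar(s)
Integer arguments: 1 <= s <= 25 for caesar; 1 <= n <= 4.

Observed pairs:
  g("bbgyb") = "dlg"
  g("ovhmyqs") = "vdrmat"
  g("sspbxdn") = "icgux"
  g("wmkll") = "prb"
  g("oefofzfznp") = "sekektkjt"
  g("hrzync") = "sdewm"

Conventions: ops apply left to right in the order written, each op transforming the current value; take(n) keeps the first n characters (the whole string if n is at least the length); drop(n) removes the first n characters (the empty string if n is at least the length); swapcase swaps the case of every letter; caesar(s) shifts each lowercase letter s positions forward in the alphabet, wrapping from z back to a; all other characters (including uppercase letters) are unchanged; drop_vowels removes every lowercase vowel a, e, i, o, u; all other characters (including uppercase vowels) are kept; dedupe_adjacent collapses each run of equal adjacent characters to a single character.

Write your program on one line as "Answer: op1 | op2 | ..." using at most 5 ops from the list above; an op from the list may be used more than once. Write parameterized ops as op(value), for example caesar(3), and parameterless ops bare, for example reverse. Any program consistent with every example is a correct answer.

caesar(5) | dedupe_adjacent | reverse | drop(1)

Check, running the answer program on each example:
  "bbgyb" -> "ggldg" -> "gldg" -> "gdlg" -> "dlg"
  "ovhmyqs" -> "tamrdvx" -> "tamrdvx" -> "xvdrmat" -> "vdrmat"
  "sspbxdn" -> "xxugcis" -> "xugcis" -> "sicgux" -> "icgux"
  "wmkll" -> "brpqq" -> "brpq" -> "qprb" -> "prb"
  "oefofzfznp" -> "tjktkekesu" -> "tjktkekesu" -> "usekektkjt" -> "sekektkjt"
  "hrzync" -> "mwedsh" -> "mwedsh" -> "hsdewm" -> "sdewm"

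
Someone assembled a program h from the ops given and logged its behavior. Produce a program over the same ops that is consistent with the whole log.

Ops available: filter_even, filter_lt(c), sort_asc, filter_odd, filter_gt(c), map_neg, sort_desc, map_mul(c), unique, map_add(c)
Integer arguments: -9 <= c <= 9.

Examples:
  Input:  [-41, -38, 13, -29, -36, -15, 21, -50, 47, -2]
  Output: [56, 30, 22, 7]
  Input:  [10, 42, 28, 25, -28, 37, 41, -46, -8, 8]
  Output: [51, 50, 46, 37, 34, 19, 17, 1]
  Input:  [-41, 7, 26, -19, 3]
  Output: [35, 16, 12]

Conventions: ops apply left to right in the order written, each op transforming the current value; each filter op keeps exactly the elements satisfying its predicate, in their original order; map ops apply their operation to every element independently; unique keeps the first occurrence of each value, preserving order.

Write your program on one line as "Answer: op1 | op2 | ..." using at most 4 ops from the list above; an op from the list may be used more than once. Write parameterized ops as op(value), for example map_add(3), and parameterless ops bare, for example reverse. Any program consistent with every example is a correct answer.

filter_gt(-9) | map_add(9) | sort_desc

Check, running the answer program on each example:
  [-41, -38, 13, -29, -36, -15, 21, -50, 47, -2] -> [13, 21, 47, -2] -> [22, 30, 56, 7] -> [56, 30, 22, 7]
  [10, 42, 28, 25, -28, 37, 41, -46, -8, 8] -> [10, 42, 28, 25, 37, 41, -8, 8] -> [19, 51, 37, 34, 46, 50, 1, 17] -> [51, 50, 46, 37, 34, 19, 17, 1]
  [-41, 7, 26, -19, 3] -> [7, 26, 3] -> [16, 35, 12] -> [35, 16, 12]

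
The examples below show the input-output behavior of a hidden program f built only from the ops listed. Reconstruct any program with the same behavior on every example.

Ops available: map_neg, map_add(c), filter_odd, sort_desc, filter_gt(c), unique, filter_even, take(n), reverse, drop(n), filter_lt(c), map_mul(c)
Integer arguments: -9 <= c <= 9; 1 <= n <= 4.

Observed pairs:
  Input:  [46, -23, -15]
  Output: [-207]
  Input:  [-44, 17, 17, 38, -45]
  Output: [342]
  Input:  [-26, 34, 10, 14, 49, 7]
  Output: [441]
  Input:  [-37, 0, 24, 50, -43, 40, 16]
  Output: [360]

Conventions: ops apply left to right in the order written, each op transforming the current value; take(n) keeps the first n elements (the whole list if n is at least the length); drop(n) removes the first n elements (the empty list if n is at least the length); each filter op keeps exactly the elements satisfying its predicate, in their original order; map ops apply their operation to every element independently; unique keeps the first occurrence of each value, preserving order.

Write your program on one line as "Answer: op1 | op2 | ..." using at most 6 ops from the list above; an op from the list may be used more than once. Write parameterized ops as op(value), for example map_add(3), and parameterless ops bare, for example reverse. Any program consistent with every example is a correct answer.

map_mul(-9) | map_neg | reverse | take(2) | drop(1)

Check, running the answer program on each example:
  [46, -23, -15] -> [-414, 207, 135] -> [414, -207, -135] -> [-135, -207, 414] -> [-135, -207] -> [-207]
  [-44, 17, 17, 38, -45] -> [396, -153, -153, -342, 405] -> [-396, 153, 153, 342, -405] -> [-405, 342, 153, 153, -396] -> [-405, 342] -> [342]
  [-26, 34, 10, 14, 49, 7] -> [234, -306, -90, -126, -441, -63] -> [-234, 306, 90, 126, 441, 63] -> [63, 441, 126, 90, 306, -234] -> [63, 441] -> [441]
  [-37, 0, 24, 50, -43, 40, 16] -> [333, 0, -216, -450, 387, -360, -144] -> [-333, 0, 216, 450, -387, 360, 144] -> [144, 360, -387, 450, 216, 0, -333] -> [144, 360] -> [360]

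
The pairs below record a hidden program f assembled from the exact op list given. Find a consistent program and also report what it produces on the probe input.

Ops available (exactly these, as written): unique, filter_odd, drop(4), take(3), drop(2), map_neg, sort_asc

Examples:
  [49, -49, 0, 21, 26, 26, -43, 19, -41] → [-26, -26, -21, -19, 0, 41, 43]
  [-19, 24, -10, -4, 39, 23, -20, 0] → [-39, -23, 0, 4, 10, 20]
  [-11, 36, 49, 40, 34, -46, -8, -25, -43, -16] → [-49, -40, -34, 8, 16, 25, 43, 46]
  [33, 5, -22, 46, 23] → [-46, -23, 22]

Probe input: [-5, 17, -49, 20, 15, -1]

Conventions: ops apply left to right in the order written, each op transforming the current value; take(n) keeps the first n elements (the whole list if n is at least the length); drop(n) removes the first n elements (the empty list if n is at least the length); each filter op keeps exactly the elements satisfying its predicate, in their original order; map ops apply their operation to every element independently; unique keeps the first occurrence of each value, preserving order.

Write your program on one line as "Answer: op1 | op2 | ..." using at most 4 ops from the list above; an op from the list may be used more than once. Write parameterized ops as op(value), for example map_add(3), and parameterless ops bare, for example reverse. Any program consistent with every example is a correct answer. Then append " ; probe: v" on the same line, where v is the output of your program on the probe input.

drop(2) | map_neg | sort_asc ; probe: [-20, -15, 1, 49]

Check, running the answer program on each example:
  [49, -49, 0, 21, 26, 26, -43, 19, -41] -> [0, 21, 26, 26, -43, 19, -41] -> [0, -21, -26, -26, 43, -19, 41] -> [-26, -26, -21, -19, 0, 41, 43]
  [-19, 24, -10, -4, 39, 23, -20, 0] -> [-10, -4, 39, 23, -20, 0] -> [10, 4, -39, -23, 20, 0] -> [-39, -23, 0, 4, 10, 20]
  [-11, 36, 49, 40, 34, -46, -8, -25, -43, -16] -> [49, 40, 34, -46, -8, -25, -43, -16] -> [-49, -40, -34, 46, 8, 25, 43, 16] -> [-49, -40, -34, 8, 16, 25, 43, 46]
  [33, 5, -22, 46, 23] -> [-22, 46, 23] -> [22, -46, -23] -> [-46, -23, 22]
  probe: [-5, 17, -49, 20, 15, -1] -> [-49, 20, 15, -1] -> [49, -20, -15, 1] -> [-20, -15, 1, 49]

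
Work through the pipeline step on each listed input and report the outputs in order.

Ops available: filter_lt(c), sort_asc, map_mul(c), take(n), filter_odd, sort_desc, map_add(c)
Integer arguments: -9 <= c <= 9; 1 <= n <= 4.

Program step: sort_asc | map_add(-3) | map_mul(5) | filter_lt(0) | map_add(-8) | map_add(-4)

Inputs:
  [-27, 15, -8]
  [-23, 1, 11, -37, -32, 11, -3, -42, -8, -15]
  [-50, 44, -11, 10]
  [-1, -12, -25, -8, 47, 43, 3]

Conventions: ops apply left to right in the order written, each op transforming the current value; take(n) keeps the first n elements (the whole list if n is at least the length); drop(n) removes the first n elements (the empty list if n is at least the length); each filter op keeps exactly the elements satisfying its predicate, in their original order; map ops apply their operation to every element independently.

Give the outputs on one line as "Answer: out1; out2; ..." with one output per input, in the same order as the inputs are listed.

Execution, op by op:
  [-27, 15, -8] -> [-27, -8, 15] -> [-30, -11, 12] -> [-150, -55, 60] -> [-150, -55] -> [-158, -63] -> [-162, -67]
  [-23, 1, 11, -37, -32, 11, -3, -42, -8, -15] -> [-42, -37, -32, -23, -15, -8, -3, 1, 11, 11] -> [-45, -40, -35, -26, -18, -11, -6, -2, 8, 8] -> [-225, -200, -175, -130, -90, -55, -30, -10, 40, 40] -> [-225, -200, -175, -130, -90, -55, -30, -10] -> [-233, -208, -183, -138, -98, -63, -38, -18] -> [-237, -212, -187, -142, -102, -67, -42, -22]
  [-50, 44, -11, 10] -> [-50, -11, 10, 44] -> [-53, -14, 7, 41] -> [-265, -70, 35, 205] -> [-265, -70] -> [-273, -78] -> [-277, -82]
  [-1, -12, -25, -8, 47, 43, 3] -> [-25, -12, -8, -1, 3, 43, 47] -> [-28, -15, -11, -4, 0, 40, 44] -> [-140, -75, -55, -20, 0, 200, 220] -> [-140, -75, -55, -20] -> [-148, -83, -63, -28] -> [-152, -87, -67, -32]

[-162, -67]; [-237, -212, -187, -142, -102, -67, -42, -22]; [-277, -82]; [-152, -87, -67, -32]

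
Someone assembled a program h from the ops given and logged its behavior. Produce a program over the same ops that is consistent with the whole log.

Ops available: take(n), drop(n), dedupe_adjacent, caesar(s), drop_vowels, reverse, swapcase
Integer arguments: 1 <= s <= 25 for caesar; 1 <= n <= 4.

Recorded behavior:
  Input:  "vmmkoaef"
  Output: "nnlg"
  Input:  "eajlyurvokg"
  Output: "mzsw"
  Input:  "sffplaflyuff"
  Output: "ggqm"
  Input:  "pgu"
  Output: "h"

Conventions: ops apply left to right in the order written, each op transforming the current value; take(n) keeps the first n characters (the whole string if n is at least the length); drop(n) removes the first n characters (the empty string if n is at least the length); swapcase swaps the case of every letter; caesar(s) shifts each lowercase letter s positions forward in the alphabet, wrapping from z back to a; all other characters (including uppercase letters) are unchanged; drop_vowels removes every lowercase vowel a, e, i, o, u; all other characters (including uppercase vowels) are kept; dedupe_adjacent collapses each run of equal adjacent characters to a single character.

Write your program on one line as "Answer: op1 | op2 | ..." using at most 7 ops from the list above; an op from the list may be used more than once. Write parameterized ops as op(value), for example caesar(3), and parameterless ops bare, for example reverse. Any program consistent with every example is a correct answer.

drop_vowels | drop(1) | take(4) | reverse | caesar(1) | reverse

Check, running the answer program on each example:
  "vmmkoaef" -> "vmmkf" -> "mmkf" -> "mmkf" -> "fkmm" -> "glnn" -> "nnlg"
  "eajlyurvokg" -> "jlyrvkg" -> "lyrvkg" -> "lyrv" -> "vryl" -> "wszm" -> "mzsw"
  "sffplaflyuff" -> "sffplflyff" -> "ffplflyff" -> "ffpl" -> "lpff" -> "mqgg" -> "ggqm"
  "pgu" -> "pg" -> "g" -> "g" -> "g" -> "h" -> "h"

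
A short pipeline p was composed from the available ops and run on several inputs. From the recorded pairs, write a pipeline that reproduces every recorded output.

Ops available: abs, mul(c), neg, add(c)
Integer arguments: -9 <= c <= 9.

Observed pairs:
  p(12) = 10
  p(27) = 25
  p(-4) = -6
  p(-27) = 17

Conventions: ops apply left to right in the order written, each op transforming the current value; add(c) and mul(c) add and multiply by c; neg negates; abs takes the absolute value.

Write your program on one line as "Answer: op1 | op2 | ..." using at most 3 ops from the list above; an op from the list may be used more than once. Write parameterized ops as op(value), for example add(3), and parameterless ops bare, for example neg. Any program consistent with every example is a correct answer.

add(4) | abs | add(-6)

Check, running the answer program on each example:
  12 -> 16 -> 16 -> 10
  27 -> 31 -> 31 -> 25
  -4 -> 0 -> 0 -> -6
  -27 -> -23 -> 23 -> 17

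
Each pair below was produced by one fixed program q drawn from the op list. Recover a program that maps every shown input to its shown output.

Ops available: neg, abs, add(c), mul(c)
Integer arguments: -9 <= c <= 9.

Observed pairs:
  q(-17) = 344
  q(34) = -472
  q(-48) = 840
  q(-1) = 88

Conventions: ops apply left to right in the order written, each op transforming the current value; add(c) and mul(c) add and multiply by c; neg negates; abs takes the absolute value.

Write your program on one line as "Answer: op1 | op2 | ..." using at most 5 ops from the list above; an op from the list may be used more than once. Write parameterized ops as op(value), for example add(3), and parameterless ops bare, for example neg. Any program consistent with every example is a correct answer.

mul(-2) | add(9) | neg | mul(8) | neg

Check, running the answer program on each example:
  -17 -> 34 -> 43 -> -43 -> -344 -> 344
  34 -> -68 -> -59 -> 59 -> 472 -> -472
  -48 -> 96 -> 105 -> -105 -> -840 -> 840
  -1 -> 2 -> 11 -> -11 -> -88 -> 88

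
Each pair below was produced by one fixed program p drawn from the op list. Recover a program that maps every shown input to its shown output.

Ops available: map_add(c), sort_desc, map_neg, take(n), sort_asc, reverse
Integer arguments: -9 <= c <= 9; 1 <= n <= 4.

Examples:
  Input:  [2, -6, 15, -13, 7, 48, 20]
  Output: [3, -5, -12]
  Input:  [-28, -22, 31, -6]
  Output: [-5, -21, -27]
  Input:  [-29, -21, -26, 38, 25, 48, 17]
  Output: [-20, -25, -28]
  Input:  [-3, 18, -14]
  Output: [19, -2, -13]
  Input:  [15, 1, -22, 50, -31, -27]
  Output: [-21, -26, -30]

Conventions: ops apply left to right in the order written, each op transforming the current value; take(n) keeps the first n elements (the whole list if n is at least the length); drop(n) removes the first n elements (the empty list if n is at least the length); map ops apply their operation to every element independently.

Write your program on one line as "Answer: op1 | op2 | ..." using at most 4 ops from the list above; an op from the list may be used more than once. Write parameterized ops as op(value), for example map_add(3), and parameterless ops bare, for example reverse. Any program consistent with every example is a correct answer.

map_add(1) | sort_asc | take(3) | sort_desc

Check, running the answer program on each example:
  [2, -6, 15, -13, 7, 48, 20] -> [3, -5, 16, -12, 8, 49, 21] -> [-12, -5, 3, 8, 16, 21, 49] -> [-12, -5, 3] -> [3, -5, -12]
  [-28, -22, 31, -6] -> [-27, -21, 32, -5] -> [-27, -21, -5, 32] -> [-27, -21, -5] -> [-5, -21, -27]
  [-29, -21, -26, 38, 25, 48, 17] -> [-28, -20, -25, 39, 26, 49, 18] -> [-28, -25, -20, 18, 26, 39, 49] -> [-28, -25, -20] -> [-20, -25, -28]
  [-3, 18, -14] -> [-2, 19, -13] -> [-13, -2, 19] -> [-13, -2, 19] -> [19, -2, -13]
  [15, 1, -22, 50, -31, -27] -> [16, 2, -21, 51, -30, -26] -> [-30, -26, -21, 2, 16, 51] -> [-30, -26, -21] -> [-21, -26, -30]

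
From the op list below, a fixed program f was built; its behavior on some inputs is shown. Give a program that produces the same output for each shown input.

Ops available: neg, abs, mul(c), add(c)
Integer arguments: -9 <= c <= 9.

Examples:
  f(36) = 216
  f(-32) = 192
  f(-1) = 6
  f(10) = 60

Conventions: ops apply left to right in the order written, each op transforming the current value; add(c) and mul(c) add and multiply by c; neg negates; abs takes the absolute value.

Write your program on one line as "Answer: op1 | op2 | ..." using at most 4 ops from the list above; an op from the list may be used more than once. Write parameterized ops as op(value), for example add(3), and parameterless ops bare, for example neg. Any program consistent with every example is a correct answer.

neg | mul(-6) | abs

Check, running the answer program on each example:
  36 -> -36 -> 216 -> 216
  -32 -> 32 -> -192 -> 192
  -1 -> 1 -> -6 -> 6
  10 -> -10 -> 60 -> 60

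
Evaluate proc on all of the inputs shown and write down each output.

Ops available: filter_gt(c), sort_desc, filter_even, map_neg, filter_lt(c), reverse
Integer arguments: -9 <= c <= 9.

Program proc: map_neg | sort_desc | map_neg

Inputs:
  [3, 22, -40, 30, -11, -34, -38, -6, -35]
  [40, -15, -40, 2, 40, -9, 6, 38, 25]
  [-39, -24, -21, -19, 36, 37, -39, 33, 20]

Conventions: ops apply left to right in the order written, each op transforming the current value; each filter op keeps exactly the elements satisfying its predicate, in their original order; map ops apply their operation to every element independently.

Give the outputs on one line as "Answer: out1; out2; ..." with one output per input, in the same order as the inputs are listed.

Execution, op by op:
  [3, 22, -40, 30, -11, -34, -38, -6, -35] -> [-3, -22, 40, -30, 11, 34, 38, 6, 35] -> [40, 38, 35, 34, 11, 6, -3, -22, -30] -> [-40, -38, -35, -34, -11, -6, 3, 22, 30]
  [40, -15, -40, 2, 40, -9, 6, 38, 25] -> [-40, 15, 40, -2, -40, 9, -6, -38, -25] -> [40, 15, 9, -2, -6, -25, -38, -40, -40] -> [-40, -15, -9, 2, 6, 25, 38, 40, 40]
  [-39, -24, -21, -19, 36, 37, -39, 33, 20] -> [39, 24, 21, 19, -36, -37, 39, -33, -20] -> [39, 39, 24, 21, 19, -20, -33, -36, -37] -> [-39, -39, -24, -21, -19, 20, 33, 36, 37]

[-40, -38, -35, -34, -11, -6, 3, 22, 30]; [-40, -15, -9, 2, 6, 25, 38, 40, 40]; [-39, -39, -24, -21, -19, 20, 33, 36, 37]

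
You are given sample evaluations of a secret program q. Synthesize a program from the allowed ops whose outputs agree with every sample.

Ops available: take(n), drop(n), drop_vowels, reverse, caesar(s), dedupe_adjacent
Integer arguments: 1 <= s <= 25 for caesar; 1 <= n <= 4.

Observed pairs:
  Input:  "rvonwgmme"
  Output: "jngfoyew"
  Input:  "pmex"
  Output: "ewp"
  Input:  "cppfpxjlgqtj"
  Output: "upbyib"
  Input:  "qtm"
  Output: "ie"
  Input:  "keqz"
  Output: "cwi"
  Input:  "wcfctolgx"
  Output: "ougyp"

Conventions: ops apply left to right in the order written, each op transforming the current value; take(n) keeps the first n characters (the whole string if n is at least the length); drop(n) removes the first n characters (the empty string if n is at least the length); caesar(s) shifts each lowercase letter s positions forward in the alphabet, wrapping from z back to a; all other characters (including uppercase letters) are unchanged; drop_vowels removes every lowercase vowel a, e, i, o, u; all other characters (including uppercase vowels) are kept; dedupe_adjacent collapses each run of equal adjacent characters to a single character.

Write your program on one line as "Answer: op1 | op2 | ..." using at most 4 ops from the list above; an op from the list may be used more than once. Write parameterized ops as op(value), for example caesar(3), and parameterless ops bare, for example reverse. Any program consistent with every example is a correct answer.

caesar(15) | drop_vowels | caesar(3) | dedupe_adjacent

Check, running the answer program on each example:
  "rvonwgmme" -> "gkdclvbbt" -> "gkdclvbbt" -> "jngfoyeew" -> "jngfoyew"
  "pmex" -> "ebtm" -> "btm" -> "ewp" -> "ewp"
  "cppfpxjlgqtj" -> "reeuemyavfiy" -> "rmyvfy" -> "upbyib" -> "upbyib"
  "qtm" -> "fib" -> "fb" -> "ie" -> "ie"
  "keqz" -> "ztfo" -> "ztf" -> "cwi" -> "cwi"
  "wcfctolgx" -> "lruridavm" -> "lrrdvm" -> "ouugyp" -> "ougyp"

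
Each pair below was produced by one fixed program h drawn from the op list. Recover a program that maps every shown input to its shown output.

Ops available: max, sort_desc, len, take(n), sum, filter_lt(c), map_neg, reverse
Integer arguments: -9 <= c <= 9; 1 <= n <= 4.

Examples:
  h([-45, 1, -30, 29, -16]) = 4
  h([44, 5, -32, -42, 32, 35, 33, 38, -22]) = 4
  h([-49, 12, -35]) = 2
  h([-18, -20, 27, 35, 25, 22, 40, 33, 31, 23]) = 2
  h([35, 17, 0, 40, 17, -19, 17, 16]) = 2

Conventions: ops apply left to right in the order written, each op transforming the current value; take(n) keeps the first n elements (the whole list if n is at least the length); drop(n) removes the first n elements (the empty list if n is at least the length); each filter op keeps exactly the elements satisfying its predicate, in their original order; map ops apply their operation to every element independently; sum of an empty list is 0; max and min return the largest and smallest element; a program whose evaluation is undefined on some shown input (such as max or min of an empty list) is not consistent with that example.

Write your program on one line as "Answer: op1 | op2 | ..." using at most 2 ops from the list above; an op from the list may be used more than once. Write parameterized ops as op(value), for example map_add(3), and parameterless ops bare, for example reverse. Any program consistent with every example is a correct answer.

filter_lt(9) | len

Check, running the answer program on each example:
  [-45, 1, -30, 29, -16] -> [-45, 1, -30, -16] -> 4
  [44, 5, -32, -42, 32, 35, 33, 38, -22] -> [5, -32, -42, -22] -> 4
  [-49, 12, -35] -> [-49, -35] -> 2
  [-18, -20, 27, 35, 25, 22, 40, 33, 31, 23] -> [-18, -20] -> 2
  [35, 17, 0, 40, 17, -19, 17, 16] -> [0, -19] -> 2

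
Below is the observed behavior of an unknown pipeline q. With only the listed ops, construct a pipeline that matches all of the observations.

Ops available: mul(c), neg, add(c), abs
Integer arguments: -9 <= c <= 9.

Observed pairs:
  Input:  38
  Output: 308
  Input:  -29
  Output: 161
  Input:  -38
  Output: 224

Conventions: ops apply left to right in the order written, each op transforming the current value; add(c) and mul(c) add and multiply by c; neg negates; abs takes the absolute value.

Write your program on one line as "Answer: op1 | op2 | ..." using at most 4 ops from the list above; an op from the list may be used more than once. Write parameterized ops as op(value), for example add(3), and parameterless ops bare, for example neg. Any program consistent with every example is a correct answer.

add(6) | mul(-7) | neg | abs

Check, running the answer program on each example:
  38 -> 44 -> -308 -> 308 -> 308
  -29 -> -23 -> 161 -> -161 -> 161
  -38 -> -32 -> 224 -> -224 -> 224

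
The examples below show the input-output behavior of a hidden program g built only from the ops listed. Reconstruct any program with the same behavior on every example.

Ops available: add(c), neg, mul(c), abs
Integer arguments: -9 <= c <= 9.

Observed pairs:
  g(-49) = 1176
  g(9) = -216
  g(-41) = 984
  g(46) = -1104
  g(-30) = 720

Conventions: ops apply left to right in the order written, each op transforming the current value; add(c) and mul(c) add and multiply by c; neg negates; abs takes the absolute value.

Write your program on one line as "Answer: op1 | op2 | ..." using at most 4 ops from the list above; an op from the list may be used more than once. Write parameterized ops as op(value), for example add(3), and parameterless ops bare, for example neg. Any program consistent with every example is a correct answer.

mul(3) | mul(8) | neg

Check, running the answer program on each example:
  -49 -> -147 -> -1176 -> 1176
  9 -> 27 -> 216 -> -216
  -41 -> -123 -> -984 -> 984
  46 -> 138 -> 1104 -> -1104
  -30 -> -90 -> -720 -> 720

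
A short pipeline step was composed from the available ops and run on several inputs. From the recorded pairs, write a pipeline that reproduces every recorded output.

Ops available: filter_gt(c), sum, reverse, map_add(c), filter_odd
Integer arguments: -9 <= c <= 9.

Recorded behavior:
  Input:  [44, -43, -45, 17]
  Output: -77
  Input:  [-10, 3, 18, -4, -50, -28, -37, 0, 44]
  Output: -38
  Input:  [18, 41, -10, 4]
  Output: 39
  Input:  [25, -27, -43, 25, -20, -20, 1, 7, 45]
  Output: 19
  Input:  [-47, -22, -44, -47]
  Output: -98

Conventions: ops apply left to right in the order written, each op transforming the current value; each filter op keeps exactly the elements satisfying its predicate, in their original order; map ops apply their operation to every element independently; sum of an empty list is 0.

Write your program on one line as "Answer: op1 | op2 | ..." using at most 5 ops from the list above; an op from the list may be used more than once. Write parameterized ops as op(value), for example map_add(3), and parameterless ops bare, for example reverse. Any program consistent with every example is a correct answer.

filter_odd | map_add(-6) | map_add(4) | sum

Check, running the answer program on each example:
  [44, -43, -45, 17] -> [-43, -45, 17] -> [-49, -51, 11] -> [-45, -47, 15] -> -77
  [-10, 3, 18, -4, -50, -28, -37, 0, 44] -> [3, -37] -> [-3, -43] -> [1, -39] -> -38
  [18, 41, -10, 4] -> [41] -> [35] -> [39] -> 39
  [25, -27, -43, 25, -20, -20, 1, 7, 45] -> [25, -27, -43, 25, 1, 7, 45] -> [19, -33, -49, 19, -5, 1, 39] -> [23, -29, -45, 23, -1, 5, 43] -> 19
  [-47, -22, -44, -47] -> [-47, -47] -> [-53, -53] -> [-49, -49] -> -98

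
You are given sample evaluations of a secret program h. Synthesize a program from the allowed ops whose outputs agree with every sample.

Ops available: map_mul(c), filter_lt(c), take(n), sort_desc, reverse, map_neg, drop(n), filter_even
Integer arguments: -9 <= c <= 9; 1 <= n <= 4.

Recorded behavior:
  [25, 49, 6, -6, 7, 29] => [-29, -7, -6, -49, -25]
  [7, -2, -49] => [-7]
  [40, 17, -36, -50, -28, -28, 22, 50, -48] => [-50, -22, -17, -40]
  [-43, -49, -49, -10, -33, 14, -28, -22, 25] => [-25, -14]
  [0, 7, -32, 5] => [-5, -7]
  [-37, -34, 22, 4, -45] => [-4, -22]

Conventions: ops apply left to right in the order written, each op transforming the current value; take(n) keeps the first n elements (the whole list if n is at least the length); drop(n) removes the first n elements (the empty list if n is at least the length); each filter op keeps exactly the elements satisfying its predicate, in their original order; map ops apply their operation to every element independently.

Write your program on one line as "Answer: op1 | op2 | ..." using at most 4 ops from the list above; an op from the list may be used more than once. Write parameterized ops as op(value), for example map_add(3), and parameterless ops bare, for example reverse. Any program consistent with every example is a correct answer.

map_neg | filter_lt(-2) | reverse

Check, running the answer program on each example:
  [25, 49, 6, -6, 7, 29] -> [-25, -49, -6, 6, -7, -29] -> [-25, -49, -6, -7, -29] -> [-29, -7, -6, -49, -25]
  [7, -2, -49] -> [-7, 2, 49] -> [-7] -> [-7]
  [40, 17, -36, -50, -28, -28, 22, 50, -48] -> [-40, -17, 36, 50, 28, 28, -22, -50, 48] -> [-40, -17, -22, -50] -> [-50, -22, -17, -40]
  [-43, -49, -49, -10, -33, 14, -28, -22, 25] -> [43, 49, 49, 10, 33, -14, 28, 22, -25] -> [-14, -25] -> [-25, -14]
  [0, 7, -32, 5] -> [0, -7, 32, -5] -> [-7, -5] -> [-5, -7]
  [-37, -34, 22, 4, -45] -> [37, 34, -22, -4, 45] -> [-22, -4] -> [-4, -22]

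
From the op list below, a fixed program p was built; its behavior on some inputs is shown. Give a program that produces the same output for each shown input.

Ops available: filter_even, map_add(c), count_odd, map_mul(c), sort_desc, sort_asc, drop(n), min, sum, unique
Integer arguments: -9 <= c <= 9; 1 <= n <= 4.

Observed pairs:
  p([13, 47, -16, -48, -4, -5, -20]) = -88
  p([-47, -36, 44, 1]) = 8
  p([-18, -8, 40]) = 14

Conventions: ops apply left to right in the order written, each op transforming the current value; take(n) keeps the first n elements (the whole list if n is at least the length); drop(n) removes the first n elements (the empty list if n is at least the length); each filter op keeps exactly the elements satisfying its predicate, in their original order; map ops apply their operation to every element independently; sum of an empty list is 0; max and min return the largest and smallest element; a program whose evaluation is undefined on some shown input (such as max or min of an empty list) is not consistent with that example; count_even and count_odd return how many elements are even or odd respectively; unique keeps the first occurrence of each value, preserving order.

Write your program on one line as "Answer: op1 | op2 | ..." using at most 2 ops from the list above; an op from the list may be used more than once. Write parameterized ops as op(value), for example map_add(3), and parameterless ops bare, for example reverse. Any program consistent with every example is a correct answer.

filter_even | sum

Check, running the answer program on each example:
  [13, 47, -16, -48, -4, -5, -20] -> [-16, -48, -4, -20] -> -88
  [-47, -36, 44, 1] -> [-36, 44] -> 8
  [-18, -8, 40] -> [-18, -8, 40] -> 14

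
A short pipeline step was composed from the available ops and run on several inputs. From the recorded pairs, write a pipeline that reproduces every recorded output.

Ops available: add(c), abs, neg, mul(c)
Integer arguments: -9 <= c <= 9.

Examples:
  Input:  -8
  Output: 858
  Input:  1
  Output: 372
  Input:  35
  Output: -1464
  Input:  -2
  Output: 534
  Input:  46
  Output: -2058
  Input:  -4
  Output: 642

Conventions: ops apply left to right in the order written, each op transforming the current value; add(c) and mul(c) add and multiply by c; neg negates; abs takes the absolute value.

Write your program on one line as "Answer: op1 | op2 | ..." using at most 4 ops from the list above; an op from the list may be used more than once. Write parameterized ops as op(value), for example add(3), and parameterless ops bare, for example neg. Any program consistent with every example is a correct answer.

add(-8) | mul(9) | add(1) | mul(-6)

Check, running the answer program on each example:
  -8 -> -16 -> -144 -> -143 -> 858
  1 -> -7 -> -63 -> -62 -> 372
  35 -> 27 -> 243 -> 244 -> -1464
  -2 -> -10 -> -90 -> -89 -> 534
  46 -> 38 -> 342 -> 343 -> -2058
  -4 -> -12 -> -108 -> -107 -> 642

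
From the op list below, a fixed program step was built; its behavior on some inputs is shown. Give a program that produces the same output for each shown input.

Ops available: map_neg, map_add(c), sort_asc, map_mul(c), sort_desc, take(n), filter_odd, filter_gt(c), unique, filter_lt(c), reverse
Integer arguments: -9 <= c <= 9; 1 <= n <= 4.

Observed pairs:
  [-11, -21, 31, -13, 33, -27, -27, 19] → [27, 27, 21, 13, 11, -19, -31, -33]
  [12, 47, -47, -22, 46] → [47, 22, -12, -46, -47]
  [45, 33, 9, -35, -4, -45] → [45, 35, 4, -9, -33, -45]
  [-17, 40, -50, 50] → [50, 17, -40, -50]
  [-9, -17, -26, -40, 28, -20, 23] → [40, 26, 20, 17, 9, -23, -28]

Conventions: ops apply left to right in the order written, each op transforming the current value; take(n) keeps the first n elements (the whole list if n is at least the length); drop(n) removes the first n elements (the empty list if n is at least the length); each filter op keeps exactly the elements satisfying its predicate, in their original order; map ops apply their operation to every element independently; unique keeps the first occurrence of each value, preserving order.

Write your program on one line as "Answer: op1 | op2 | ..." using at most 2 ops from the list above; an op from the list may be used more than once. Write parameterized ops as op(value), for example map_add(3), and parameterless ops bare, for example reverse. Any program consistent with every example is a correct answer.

map_neg | sort_desc

Check, running the answer program on each example:
  [-11, -21, 31, -13, 33, -27, -27, 19] -> [11, 21, -31, 13, -33, 27, 27, -19] -> [27, 27, 21, 13, 11, -19, -31, -33]
  [12, 47, -47, -22, 46] -> [-12, -47, 47, 22, -46] -> [47, 22, -12, -46, -47]
  [45, 33, 9, -35, -4, -45] -> [-45, -33, -9, 35, 4, 45] -> [45, 35, 4, -9, -33, -45]
  [-17, 40, -50, 50] -> [17, -40, 50, -50] -> [50, 17, -40, -50]
  [-9, -17, -26, -40, 28, -20, 23] -> [9, 17, 26, 40, -28, 20, -23] -> [40, 26, 20, 17, 9, -23, -28]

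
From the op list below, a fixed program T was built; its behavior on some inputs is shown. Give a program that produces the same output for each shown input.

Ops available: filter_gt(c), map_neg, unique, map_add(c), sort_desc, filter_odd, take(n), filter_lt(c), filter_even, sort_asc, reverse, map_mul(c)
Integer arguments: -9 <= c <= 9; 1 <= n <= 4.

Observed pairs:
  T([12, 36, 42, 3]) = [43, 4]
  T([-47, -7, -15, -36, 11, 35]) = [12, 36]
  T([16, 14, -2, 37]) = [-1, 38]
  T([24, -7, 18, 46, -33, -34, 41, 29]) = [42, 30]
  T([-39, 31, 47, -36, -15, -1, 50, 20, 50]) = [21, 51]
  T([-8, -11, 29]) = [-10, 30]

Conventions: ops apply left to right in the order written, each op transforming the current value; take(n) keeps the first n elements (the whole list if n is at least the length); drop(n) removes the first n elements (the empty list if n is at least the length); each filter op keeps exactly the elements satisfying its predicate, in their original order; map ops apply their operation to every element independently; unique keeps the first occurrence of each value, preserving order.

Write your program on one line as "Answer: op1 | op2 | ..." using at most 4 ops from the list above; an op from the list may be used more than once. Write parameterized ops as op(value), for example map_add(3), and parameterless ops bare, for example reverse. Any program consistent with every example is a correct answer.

map_add(1) | reverse | take(2) | reverse

Check, running the answer program on each example:
  [12, 36, 42, 3] -> [13, 37, 43, 4] -> [4, 43, 37, 13] -> [4, 43] -> [43, 4]
  [-47, -7, -15, -36, 11, 35] -> [-46, -6, -14, -35, 12, 36] -> [36, 12, -35, -14, -6, -46] -> [36, 12] -> [12, 36]
  [16, 14, -2, 37] -> [17, 15, -1, 38] -> [38, -1, 15, 17] -> [38, -1] -> [-1, 38]
  [24, -7, 18, 46, -33, -34, 41, 29] -> [25, -6, 19, 47, -32, -33, 42, 30] -> [30, 42, -33, -32, 47, 19, -6, 25] -> [30, 42] -> [42, 30]
  [-39, 31, 47, -36, -15, -1, 50, 20, 50] -> [-38, 32, 48, -35, -14, 0, 51, 21, 51] -> [51, 21, 51, 0, -14, -35, 48, 32, -38] -> [51, 21] -> [21, 51]
  [-8, -11, 29] -> [-7, -10, 30] -> [30, -10, -7] -> [30, -10] -> [-10, 30]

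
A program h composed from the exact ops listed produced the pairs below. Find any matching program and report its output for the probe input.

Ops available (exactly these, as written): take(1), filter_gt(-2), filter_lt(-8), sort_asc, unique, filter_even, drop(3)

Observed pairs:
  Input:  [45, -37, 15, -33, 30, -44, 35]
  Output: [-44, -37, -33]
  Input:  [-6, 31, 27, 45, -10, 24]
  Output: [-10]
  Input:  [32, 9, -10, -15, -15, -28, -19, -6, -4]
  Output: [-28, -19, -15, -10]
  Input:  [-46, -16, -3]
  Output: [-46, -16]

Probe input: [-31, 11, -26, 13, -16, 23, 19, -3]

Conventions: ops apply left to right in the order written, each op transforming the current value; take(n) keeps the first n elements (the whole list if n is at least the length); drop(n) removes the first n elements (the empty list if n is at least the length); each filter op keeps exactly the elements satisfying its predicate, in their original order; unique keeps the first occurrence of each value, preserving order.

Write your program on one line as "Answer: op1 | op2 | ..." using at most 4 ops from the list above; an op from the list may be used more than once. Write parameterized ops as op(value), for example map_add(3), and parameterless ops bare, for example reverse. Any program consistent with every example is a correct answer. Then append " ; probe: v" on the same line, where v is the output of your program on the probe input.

unique | sort_asc | filter_lt(-8) ; probe: [-31, -26, -16]

Check, running the answer program on each example:
  [45, -37, 15, -33, 30, -44, 35] -> [45, -37, 15, -33, 30, -44, 35] -> [-44, -37, -33, 15, 30, 35, 45] -> [-44, -37, -33]
  [-6, 31, 27, 45, -10, 24] -> [-6, 31, 27, 45, -10, 24] -> [-10, -6, 24, 27, 31, 45] -> [-10]
  [32, 9, -10, -15, -15, -28, -19, -6, -4] -> [32, 9, -10, -15, -28, -19, -6, -4] -> [-28, -19, -15, -10, -6, -4, 9, 32] -> [-28, -19, -15, -10]
  [-46, -16, -3] -> [-46, -16, -3] -> [-46, -16, -3] -> [-46, -16]
  probe: [-31, 11, -26, 13, -16, 23, 19, -3] -> [-31, 11, -26, 13, -16, 23, 19, -3] -> [-31, -26, -16, -3, 11, 13, 19, 23] -> [-31, -26, -16]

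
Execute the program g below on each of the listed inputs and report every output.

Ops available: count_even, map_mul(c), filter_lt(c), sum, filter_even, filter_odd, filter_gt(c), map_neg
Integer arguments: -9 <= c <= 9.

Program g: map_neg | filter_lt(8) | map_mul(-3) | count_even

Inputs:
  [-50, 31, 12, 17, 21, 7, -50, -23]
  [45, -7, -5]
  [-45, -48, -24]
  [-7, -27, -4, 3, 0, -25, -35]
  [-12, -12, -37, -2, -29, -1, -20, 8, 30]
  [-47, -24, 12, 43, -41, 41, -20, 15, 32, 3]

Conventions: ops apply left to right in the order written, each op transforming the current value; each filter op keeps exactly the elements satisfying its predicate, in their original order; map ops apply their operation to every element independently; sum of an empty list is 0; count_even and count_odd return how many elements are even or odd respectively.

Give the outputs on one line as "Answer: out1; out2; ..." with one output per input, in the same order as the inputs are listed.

Execution, op by op:
  [-50, 31, 12, 17, 21, 7, -50, -23] -> [50, -31, -12, -17, -21, -7, 50, 23] -> [-31, -12, -17, -21, -7] -> [93, 36, 51, 63, 21] -> 1
  [45, -7, -5] -> [-45, 7, 5] -> [-45, 7, 5] -> [135, -21, -15] -> 0
  [-45, -48, -24] -> [45, 48, 24] -> [] -> [] -> 0
  [-7, -27, -4, 3, 0, -25, -35] -> [7, 27, 4, -3, 0, 25, 35] -> [7, 4, -3, 0] -> [-21, -12, 9, 0] -> 2
  [-12, -12, -37, -2, -29, -1, -20, 8, 30] -> [12, 12, 37, 2, 29, 1, 20, -8, -30] -> [2, 1, -8, -30] -> [-6, -3, 24, 90] -> 3
  [-47, -24, 12, 43, -41, 41, -20, 15, 32, 3] -> [47, 24, -12, -43, 41, -41, 20, -15, -32, -3] -> [-12, -43, -41, -15, -32, -3] -> [36, 129, 123, 45, 96, 9] -> 2

1; 0; 0; 2; 3; 2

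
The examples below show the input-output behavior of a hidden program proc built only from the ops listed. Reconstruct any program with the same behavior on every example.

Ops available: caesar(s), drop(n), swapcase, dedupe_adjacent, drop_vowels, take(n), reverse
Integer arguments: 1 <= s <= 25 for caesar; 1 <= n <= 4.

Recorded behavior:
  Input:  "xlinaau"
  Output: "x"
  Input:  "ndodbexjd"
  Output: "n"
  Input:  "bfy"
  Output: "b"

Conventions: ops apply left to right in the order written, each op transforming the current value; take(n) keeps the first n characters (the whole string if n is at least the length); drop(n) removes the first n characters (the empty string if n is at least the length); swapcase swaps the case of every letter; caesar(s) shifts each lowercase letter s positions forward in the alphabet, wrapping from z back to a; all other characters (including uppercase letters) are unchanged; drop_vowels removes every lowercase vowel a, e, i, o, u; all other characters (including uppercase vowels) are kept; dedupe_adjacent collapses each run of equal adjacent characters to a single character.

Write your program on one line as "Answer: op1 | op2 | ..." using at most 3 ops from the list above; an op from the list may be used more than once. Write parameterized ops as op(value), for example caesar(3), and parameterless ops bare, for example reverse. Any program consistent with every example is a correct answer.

swapcase | take(1) | swapcase

Check, running the answer program on each example:
  "xlinaau" -> "XLINAAU" -> "X" -> "x"
  "ndodbexjd" -> "NDODBEXJD" -> "N" -> "n"
  "bfy" -> "BFY" -> "B" -> "b"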